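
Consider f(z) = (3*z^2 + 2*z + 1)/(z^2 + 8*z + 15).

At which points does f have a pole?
The singularities of f are the zeros of the denominator. Factoring,
  z^2 + 8*z + 15 = (z + 5)*(z + 3)
so the candidates are z = -5, z = -3.

Check the numerator P(z) = 3*z^2 + 2*z + 1 at each one:
  P(-5) = 66 ≠ 0, so z = -5 is a (simple) pole.
  P(-3) = 22 ≠ 0, so z = -3 is a (simple) pole.

Poles of f: {-5, -3}

Final answer: {-5, -3}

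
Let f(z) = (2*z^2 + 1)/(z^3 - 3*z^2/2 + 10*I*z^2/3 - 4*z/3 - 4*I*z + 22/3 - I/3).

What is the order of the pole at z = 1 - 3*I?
Factor the denominator:
  z^3 - 3*z^2/2 + 10*I*z^2/3 - 4*z/3 - 4*I*z + 22/3 - I/3 = (z - 1 + 3*I)*(z - 3/2 - 2*I/3)*(z + 1 + I)

The numerator P(z) = 2*z^2 + 1 has P(1 - 3*I) = -15 - 12*I ≠ 0, so no factor of (z - 1 + 3*I) cancels.
Near z = 1 - 3*I we can therefore write f(z) = g(z)/(z - 1 + 3*I) with g analytic at 1 - 3*I and g(1 - 3*I) ≠ 0 (g is the numerator divided by the remaining denominator factors).

Hence z = 1 - 3*I is a pole of order 1.

Final answer: 1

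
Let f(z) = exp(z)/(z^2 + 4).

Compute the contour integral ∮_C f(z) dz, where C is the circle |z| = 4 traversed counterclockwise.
pi*exp(2*I)/2 - pi*exp(-2*I)/2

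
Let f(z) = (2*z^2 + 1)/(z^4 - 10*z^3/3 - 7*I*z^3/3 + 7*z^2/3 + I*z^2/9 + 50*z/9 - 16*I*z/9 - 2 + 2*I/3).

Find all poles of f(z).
The singularities of f are the zeros of the denominator. Factoring,
  z^4 - 10*z^3/3 - 7*I*z^3/3 + 7*z^2/3 + I*z^2/9 + 50*z/9 - 16*I*z/9 - 2 + 2*I/3 = (z - 1 + I)*(z - 1/3)*(z - 3 - 3*I)*(z + 1 - I/3)
so the candidates are z = 1 - I, z = 1/3, z = 3 + 3*I, z = -1 + I/3.

Check the numerator P(z) = 2*z^2 + 1 at each one:
  P(1 - I) = 1 - 4*I ≠ 0, so z = 1 - I is a (simple) pole.
  P(1/3) = 11/9 ≠ 0, so z = 1/3 is a (simple) pole.
  P(3 + 3*I) = 1 + 36*I ≠ 0, so z = 3 + 3*I is a (simple) pole.
  P(-1 + I/3) = 25/9 - 4*I/3 ≠ 0, so z = -1 + I/3 is a (simple) pole.

Poles of f: {-1 + I/3, 1/3, 1 - I, 3 + 3*I}

Final answer: {-1 + I/3, 1/3, 1 - I, 3 + 3*I}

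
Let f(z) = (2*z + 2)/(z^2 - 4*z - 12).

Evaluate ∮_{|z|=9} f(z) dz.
By the residue theorem, ∮_C f(z) dz = 2πi · (sum of the residues of f at the poles inside |z| = 9).

The denominator factors as (z - 6)*(z + 2), so the singularities of f are simple poles at z = 6, z = -2.
  |6|² = 36 < 81 = 9², so this pole is inside the contour.
  |-2|² = 4 < 81 = 9², so this pole is inside the contour.

With P(z) = 2*z + 2 and Q(z) = z^2 - 4*z - 12, each pole is simple, so Res(f, z₀) = P(z₀)/Q'(z₀) with Q'(z) = 2*z - 4.
  Res(f, 6) = P(6)/Q'(6) = (14)/(8) = 7/4
  Res(f, -2) = P(-2)/Q'(-2) = (-2)/(-8) = 1/4

Sum of residues inside C: 2
∮_C f(z) dz = 2πi · (2) = 4*I*pi

Final answer: 4*I*pi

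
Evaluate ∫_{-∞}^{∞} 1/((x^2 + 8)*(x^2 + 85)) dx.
pi*(-4*sqrt(85) + 85*sqrt(2))/26180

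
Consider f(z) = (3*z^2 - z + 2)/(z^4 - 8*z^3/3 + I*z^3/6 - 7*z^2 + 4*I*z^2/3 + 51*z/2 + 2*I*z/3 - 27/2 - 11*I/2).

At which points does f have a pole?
The singularities of f are the zeros of the denominator. Factoring,
  z^4 - 8*z^3/3 + I*z^3/6 - 7*z^2 + 4*I*z^2/3 + 51*z/2 + 2*I*z/3 - 27/2 - 11*I/2 = (z - 2/3 - I/3)*(z - 3 + I)*(z + 3)*(z - 2 - I/2)
so the candidates are z = 2/3 + I/3, z = 3 - I, z = -3, z = 2 + I/2.

Check the numerator P(z) = 3*z^2 - z + 2 at each one:
  P(2/3 + I/3) = 7/3 + I ≠ 0, so z = 2/3 + I/3 is a (simple) pole.
  P(3 - I) = 23 - 17*I ≠ 0, so z = 3 - I is a (simple) pole.
  P(-3) = 32 ≠ 0, so z = -3 is a (simple) pole.
  P(2 + I/2) = 45/4 + 11*I/2 ≠ 0, so z = 2 + I/2 is a (simple) pole.

Poles of f: {-3, 2/3 + I/3, 2 + I/2, 3 - I}

Final answer: {-3, 2/3 + I/3, 2 + I/2, 3 - I}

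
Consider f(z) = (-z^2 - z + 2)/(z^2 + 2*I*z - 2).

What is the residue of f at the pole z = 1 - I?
Write f(z) = P(z)/Q(z) with P(z) = -z^2 - z + 2 and Q(z) = z^2 + 2*I*z - 2.
The denominator factors as Q(z) = (z - 1 + I)*(z + 1 + I), so z = 1 - I is a simple zero of Q and P is analytic there; z = 1 - I is therefore a simple pole and
  Res(f, z₀) = P(z₀)/Q'(z₀).

Q'(z) = 2*z + 2*I, so Q'(1 - I) = 2.
P(1 - I) = 1 + 3*I.

Res(f, 1 - I) = (1 + 3*I)/(2) = 1/2 + 3*I/2

Final answer: 1/2 + 3*I/2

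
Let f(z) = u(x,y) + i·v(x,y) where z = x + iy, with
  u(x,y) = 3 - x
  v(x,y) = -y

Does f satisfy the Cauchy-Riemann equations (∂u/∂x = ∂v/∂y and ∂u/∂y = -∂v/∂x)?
∂u/∂x = -1
∂v/∂y = -1
∂u/∂y = 0
∂v/∂x = 0
∂u/∂x = ∂v/∂y and ∂u/∂y = -∂v/∂x hold identically; f is analytic.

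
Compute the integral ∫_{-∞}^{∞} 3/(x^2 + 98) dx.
Let f(z) = 3/(z^2 + 98). The denominator has no real zeros and deg Q - deg P = 2 ≥ 2, so the integral of f over the upper semicircle |z| = R tends to 0 as R → ∞. Closing the contour in the upper half-plane,
  ∫_{-∞}^{∞} f(x) dx = 2πi · Σ Res(f, z_k)  over the poles with Im z_k > 0.

Zeros of the denominator: z^2 + 98 = 0 gives z = ±7*sqrt(2)*I.
Upper half-plane: z = 7*sqrt(2)*I (simple).

Each pole is a simple zero of Q(z) = z^2 + 98, so Res(f, z₀) = P(z₀)/Q'(z₀) with P(z) = 3, Q'(z) = 2*z:
  Res(f, 7*sqrt(2)*I) = (3)/(14*sqrt(2)*I) = -3*sqrt(2)*I/28

∫_{-∞}^{∞} f(x) dx = 2πi · (-3*sqrt(2)*I/28) = 3*sqrt(2)*pi/14

Final answer: 3*sqrt(2)*pi/14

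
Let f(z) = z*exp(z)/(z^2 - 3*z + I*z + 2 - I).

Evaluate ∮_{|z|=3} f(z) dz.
By the residue theorem, ∮_C f(z) dz = 2πi · (sum of the residues of f at the poles inside |z| = 3).

The denominator factors as (z - 1)*(z - 2 + I), so the singularities of f are simple poles at z = 1, z = 2 - I.
  |1|² = 1 < 9 = 3², so this pole is inside the contour.
  |2 - I|² = 5 < 9 = 3², so this pole is inside the contour.

With P(z) = z*exp(z) and Q(z) = z^2 - 3*z + I*z + 2 - I, each pole is simple, so Res(f, z₀) = P(z₀)/Q'(z₀) with Q'(z) = 2*z - 3 + I.
  Res(f, 1) = P(1)/Q'(1) = (exp(1))/(-1 + I) = exp(1)*(-1/2 - I/2)
  Res(f, 2 - I) = P(2 - I)/Q'(2 - I) = ((2 - I)*exp(2 - I))/(1 - I) = (3/2 + I/2)*exp(2 - I)

Sum of residues inside C: (3/2 + I/2)*exp(2 - I) + exp(1)*(-1/2 - I/2)
∮_C f(z) dz = 2πi · ((3/2 + I/2)*exp(2 - I) + exp(1)*(-1/2 - I/2)) = exp(1)*pi*(1 - I) + pi*(-1 + 3*I)*exp(2 - I)

Final answer: exp(1)*pi*(1 - I) + pi*(-1 + 3*I)*exp(2 - I)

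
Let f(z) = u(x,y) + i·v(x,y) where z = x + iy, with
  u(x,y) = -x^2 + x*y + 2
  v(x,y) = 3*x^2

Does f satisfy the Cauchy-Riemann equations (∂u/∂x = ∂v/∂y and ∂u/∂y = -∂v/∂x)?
∂u/∂x = -2*x + y
∂v/∂y = 0
∂u/∂y = x
∂v/∂x = 6*x
∂u/∂x ≠ ∂v/∂y and ∂u/∂y ≠ -∂v/∂x; the Cauchy-Riemann equations are not satisfied, so f is not analytic.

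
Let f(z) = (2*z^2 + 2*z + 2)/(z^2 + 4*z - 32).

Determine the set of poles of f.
The singularities of f are the zeros of the denominator. Factoring,
  z^2 + 4*z - 32 = (z + 8)*(z - 4)
so the candidates are z = -8, z = 4.

Check the numerator P(z) = 2*z^2 + 2*z + 2 at each one:
  P(-8) = 114 ≠ 0, so z = -8 is a (simple) pole.
  P(4) = 42 ≠ 0, so z = 4 is a (simple) pole.

Poles of f: {-8, 4}

Final answer: {-8, 4}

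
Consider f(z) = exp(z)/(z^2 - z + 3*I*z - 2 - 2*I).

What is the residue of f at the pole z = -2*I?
Write f(z) = P(z)/Q(z) with P(z) = exp(z) and Q(z) = z^2 - z + 3*I*z - 2 - 2*I.
The denominator factors as Q(z) = (z - 1 + I)*(z + 2*I), so z = -2*I is a simple zero of Q and P is analytic there; z = -2*I is therefore a simple pole and
  Res(f, z₀) = P(z₀)/Q'(z₀).

Q'(z) = 2*z - 1 + 3*I, so Q'(-2*I) = -1 - I.
P(-2*I) = exp(-2*I).

Res(f, -2*I) = (exp(-2*I))/(-1 - I) = (-1/2 + I/2)*exp(-2*I)

Final answer: (-1/2 + I/2)*exp(-2*I)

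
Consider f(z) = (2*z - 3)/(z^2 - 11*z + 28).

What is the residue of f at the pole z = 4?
Write f(z) = P(z)/Q(z) with P(z) = 2*z - 3 and Q(z) = z^2 - 11*z + 28.
The denominator factors as Q(z) = (z - 7)*(z - 4), so z = 4 is a simple zero of Q and P is analytic there; z = 4 is therefore a simple pole and
  Res(f, z₀) = P(z₀)/Q'(z₀).

Q'(z) = 2*z - 11, so Q'(4) = -3.
P(4) = 5.

Res(f, 4) = (5)/(-3) = -5/3

Final answer: -5/3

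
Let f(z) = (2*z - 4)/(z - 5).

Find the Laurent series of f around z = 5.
6/(z - 5) + 2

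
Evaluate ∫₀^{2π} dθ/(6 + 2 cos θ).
Let J = ∫₀^{2π} dθ/(6 + 2 cos θ).
Put z = e^{iθ}: then cos θ = (z + 1/z)/2, dθ = dz/(iz), and z runs once counterclockwise around |z| = 1:
  J = ∮_{|z|=1} 1/(6 + 2*(z + 1/z)/2) · dz/(iz) = (2/i) ∮_{|z|=1} dz/(2*z^2 + 12*z + 2).
The roots of 2*z^2 + 12*z + 2 are z = (-6 ± sqrt(6^2 - 2^2))/2, with sqrt(32) = 4*sqrt(2); their product is 1, so only z₊ = -3 + 2*sqrt(2) lies inside the unit circle (z₋ = -3 - 2*sqrt(2) lies outside).
z₊ is a simple zero of q(z) = 2*z^2 + 12*z + 2, so Res(1/q, z₊) = 1/q'(z₊) with q'(z) = 4*z + 12; and q'(z₊) = 2*(z₊ - z₋) = 8*sqrt(2).
Therefore J = (2/i) · 2πi · 1/(8*sqrt(2)) = 2*pi/(4*sqrt(2)) = sqrt(2)*pi/4

Final answer: sqrt(2)*pi/4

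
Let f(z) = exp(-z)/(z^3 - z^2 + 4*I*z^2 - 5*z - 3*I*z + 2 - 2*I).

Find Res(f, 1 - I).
Write f(z) = P(z)/Q(z) with P(z) = exp(-z) and Q(z) = z^3 - z^2 + 4*I*z^2 - 5*z - 3*I*z + 2 - 2*I.
The denominator factors as Q(z) = (z + 2*I)*(z - 1 + I)*(z + I), so z = 1 - I is a simple zero of Q and P is analytic there; z = 1 - I is therefore a simple pole and
  Res(f, z₀) = P(z₀)/Q'(z₀).

Q'(z) = 3*z^2 - 2*z + 8*I*z - 5 - 3*I, so Q'(1 - I) = 1 + I.
P(1 - I) = exp(-1 + I).

Res(f, 1 - I) = (exp(-1 + I))/(1 + I) = (1/2 - I/2)*exp(-1 + I)

Final answer: (1/2 - I/2)*exp(-1 + I)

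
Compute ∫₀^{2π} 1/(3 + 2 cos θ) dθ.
2*sqrt(5)*pi/5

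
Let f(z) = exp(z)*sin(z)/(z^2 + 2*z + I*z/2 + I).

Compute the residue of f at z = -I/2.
Write f(z) = P(z)/Q(z) with P(z) = exp(z)*sin(z) and Q(z) = z^2 + 2*z + I*z/2 + I.
The denominator factors as Q(z) = (z + I/2)*(z + 2), so z = -I/2 is a simple zero of Q and P is analytic there; z = -I/2 is therefore a simple pole and
  Res(f, z₀) = P(z₀)/Q'(z₀).

Q'(z) = 2*z + 2 + I/2, so Q'(-I/2) = 2 - I/2.
P(-I/2) = -I*exp(-I/2)*sinh(1/2).

Res(f, -I/2) = (-I*exp(-I/2)*sinh(1/2))/(2 - I/2) = (2/17 - 8*I/17)*exp(-I/2)*sinh(1/2)

Final answer: (2/17 - 8*I/17)*exp(-I/2)*sinh(1/2)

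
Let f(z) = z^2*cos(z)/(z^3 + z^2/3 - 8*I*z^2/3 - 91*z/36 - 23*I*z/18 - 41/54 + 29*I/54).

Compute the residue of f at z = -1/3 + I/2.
Write f(z) = P(z)/Q(z) with P(z) = z^2*cos(z) and Q(z) = z^3 + z^2/3 - 8*I*z^2/3 - 91*z/36 - 23*I*z/18 - 41/54 + 29*I/54.
The denominator factors as Q(z) = (z - 2/3 - 3*I/2)*(z + 1/3 - I/2)*(z + 2/3 - 2*I/3), so z = -1/3 + I/2 is a simple zero of Q and P is analytic there; z = -1/3 + I/2 is therefore a simple pole and
  Res(f, z₀) = P(z₀)/Q'(z₀).

Q'(z) = 3*z^2 + 2*z/3 - 16*I*z/3 - 91/36 - 23*I/18, so Q'(-1/3 + I/2) = -1/2 - I/6.
P(-1/3 + I/2) = (-5/36 - I/3)*cos(1/3 - I/2).

Res(f, -1/3 + I/2) = ((-5/36 - I/3)*cos(1/3 - I/2))/(-1/2 - I/6) = (9/20 + 31*I/60)*cos(1/3 - I/2)

Final answer: (9/20 + 31*I/60)*cos(1/3 - I/2)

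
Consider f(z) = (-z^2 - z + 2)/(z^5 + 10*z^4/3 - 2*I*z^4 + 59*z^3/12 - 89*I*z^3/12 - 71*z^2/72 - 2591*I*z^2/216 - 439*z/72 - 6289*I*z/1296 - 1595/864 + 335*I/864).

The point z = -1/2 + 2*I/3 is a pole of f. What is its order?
Factor the denominator:
  z^5 + 10*z^4/3 - 2*I*z^4 + 59*z^3/12 - 89*I*z^3/12 - 71*z^2/72 - 2591*I*z^2/216 - 439*z/72 - 6289*I*z/1296 - 1595/864 + 335*I/864 = (z + 1/2 - 2*I/3)^3*(z + 3/2 + 3*I/2)*(z + 1/3 - 3*I/2)

The numerator P(z) = -z^2 - z + 2 has P(-1/2 + 2*I/3) = 97/36 ≠ 0, so no factor of (z + 1/2 - 2*I/3) cancels.
Near z = -1/2 + 2*I/3 we can therefore write f(z) = g(z)/(z + 1/2 - 2*I/3)^3 with g analytic at -1/2 + 2*I/3 and g(-1/2 + 2*I/3) ≠ 0 (g is the numerator divided by the remaining denominator factors).

Hence z = -1/2 + 2*I/3 is a pole of order 3.

Final answer: 3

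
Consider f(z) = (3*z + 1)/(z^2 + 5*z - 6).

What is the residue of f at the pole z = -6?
Write f(z) = P(z)/Q(z) with P(z) = 3*z + 1 and Q(z) = z^2 + 5*z - 6.
The denominator factors as Q(z) = (z - 1)*(z + 6), so z = -6 is a simple zero of Q and P is analytic there; z = -6 is therefore a simple pole and
  Res(f, z₀) = P(z₀)/Q'(z₀).

Q'(z) = 2*z + 5, so Q'(-6) = -7.
P(-6) = -17.

Res(f, -6) = (-17)/(-7) = 17/7

Final answer: 17/7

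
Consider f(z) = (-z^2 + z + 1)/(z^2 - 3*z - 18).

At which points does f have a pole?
The singularities of f are the zeros of the denominator. Factoring,
  z^2 - 3*z - 18 = (z - 6)*(z + 3)
so the candidates are z = 6, z = -3.

Check the numerator P(z) = -z^2 + z + 1 at each one:
  P(6) = -29 ≠ 0, so z = 6 is a (simple) pole.
  P(-3) = -11 ≠ 0, so z = -3 is a (simple) pole.

Poles of f: {-3, 6}

Final answer: {-3, 6}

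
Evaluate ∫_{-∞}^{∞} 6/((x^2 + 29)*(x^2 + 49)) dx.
3*pi*(-29 + 7*sqrt(29))/2030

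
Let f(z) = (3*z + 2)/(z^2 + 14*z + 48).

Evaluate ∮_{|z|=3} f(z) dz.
By the residue theorem, ∮_C f(z) dz = 2πi · (sum of the residues of f at the poles inside |z| = 3).

The denominator factors as (z + 8)*(z + 6), so the singularities of f are simple poles at z = -8, z = -6.
  |-8|² = 64 > 9 = 3², so this pole is outside the contour.
  |-6|² = 36 > 9 = 3², so this pole is outside the contour.

No pole lies inside the contour, so f is analytic on and inside C and the integral is 0 (Cauchy's theorem).

Final answer: 0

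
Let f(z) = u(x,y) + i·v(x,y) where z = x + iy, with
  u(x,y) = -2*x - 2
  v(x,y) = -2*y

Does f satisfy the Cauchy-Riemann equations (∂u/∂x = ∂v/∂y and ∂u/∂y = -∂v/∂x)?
∂u/∂x = -2
∂v/∂y = -2
∂u/∂y = 0
∂v/∂x = 0
∂u/∂x = ∂v/∂y and ∂u/∂y = -∂v/∂x hold identically; f is analytic.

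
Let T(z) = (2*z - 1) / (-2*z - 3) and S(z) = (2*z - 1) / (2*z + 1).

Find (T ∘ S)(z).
(-2*z + 3)/(10*z + 1)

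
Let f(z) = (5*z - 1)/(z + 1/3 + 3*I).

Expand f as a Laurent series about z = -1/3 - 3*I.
Put w = z - (-1/3 - 3*I), i.e. z = w - 1/3 - 3*I. The denominator is w, so it suffices to rewrite the numerator in powers of w.

P(z) = 5*z - 1
P(w - 1/3 - 3*I) = -8/3 - 15*I + 5*w

Dividing each term by w:
  f = (-8/3 - 15*I)/w + 5

Substituting back w = z + 1/3 + 3*I:
  f(z) = (-8/3 - 15*I)/(z + 1/3 + 3*I) + 5

The series is finite because the numerator is a polynomial; the negative powers form the principal part, and the coefficient of 1/(z + 1/3 + 3*I) gives Res(f, -1/3 - 3*I) = -8/3 - 15*I.

Final answer: (-8/3 - 15*I)/(z + 1/3 + 3*I) + 5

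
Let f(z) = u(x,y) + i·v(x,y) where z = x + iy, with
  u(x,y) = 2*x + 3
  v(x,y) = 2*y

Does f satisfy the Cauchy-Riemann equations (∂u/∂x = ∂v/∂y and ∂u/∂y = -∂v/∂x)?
∂u/∂x = 2
∂v/∂y = 2
∂u/∂y = 0
∂v/∂x = 0
∂u/∂x = ∂v/∂y and ∂u/∂y = -∂v/∂x hold identically; f is analytic.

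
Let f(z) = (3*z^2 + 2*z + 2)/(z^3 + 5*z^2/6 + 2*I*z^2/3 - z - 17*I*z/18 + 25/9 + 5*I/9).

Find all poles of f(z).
{-2 - 2*I/3, 1/2 - I, 2/3 + I}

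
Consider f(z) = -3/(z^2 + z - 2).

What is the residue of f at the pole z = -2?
1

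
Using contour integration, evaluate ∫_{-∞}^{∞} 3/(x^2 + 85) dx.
3*sqrt(85)*pi/85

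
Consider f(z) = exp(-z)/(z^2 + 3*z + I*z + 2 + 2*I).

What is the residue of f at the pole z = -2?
Write f(z) = P(z)/Q(z) with P(z) = exp(-z) and Q(z) = z^2 + 3*z + I*z + 2 + 2*I.
The denominator factors as Q(z) = (z + 2)*(z + 1 + I), so z = -2 is a simple zero of Q and P is analytic there; z = -2 is therefore a simple pole and
  Res(f, z₀) = P(z₀)/Q'(z₀).

Q'(z) = 2*z + 3 + I, so Q'(-2) = -1 + I.
P(-2) = exp(2).

Res(f, -2) = (exp(2))/(-1 + I) = (-1/2 - I/2)*exp(2)

Final answer: (-1/2 - I/2)*exp(2)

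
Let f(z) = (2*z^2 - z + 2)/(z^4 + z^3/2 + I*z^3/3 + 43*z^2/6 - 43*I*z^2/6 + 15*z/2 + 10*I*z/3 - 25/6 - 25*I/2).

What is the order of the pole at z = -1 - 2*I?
Factor the denominator:
  z^4 + z^3/2 + I*z^3/3 + 43*z^2/6 - 43*I*z^2/6 + 15*z/2 + 10*I*z/3 - 25/6 - 25*I/2 = (z + 1 + 2*I)^2*(z - 1 - 3*I)*(z - 1/2 - 2*I/3)

The numerator P(z) = 2*z^2 - z + 2 has P(-1 - 2*I) = -3 + 10*I ≠ 0, so no factor of (z + 1 + 2*I) cancels.
Near z = -1 - 2*I we can therefore write f(z) = g(z)/(z + 1 + 2*I)^2 with g analytic at -1 - 2*I and g(-1 - 2*I) ≠ 0 (g is the numerator divided by the remaining denominator factors).

Hence z = -1 - 2*I is a pole of order 2.

Final answer: 2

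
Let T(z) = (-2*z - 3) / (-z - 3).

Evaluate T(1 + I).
Substitute z = 1 + I:
  numerator:   -2*(1 + I) - 3 = -5 - 2*I
  denominator: -(1 + I) - 3 = -4 - I
T(1 + I) = (-5 - 2*I)/(-4 - I); multiplying numerator and denominator by the conjugate -4 + I gives (22 + 3*I)/17 = 22/17 + 3*I/17

Final answer: 22/17 + 3*I/17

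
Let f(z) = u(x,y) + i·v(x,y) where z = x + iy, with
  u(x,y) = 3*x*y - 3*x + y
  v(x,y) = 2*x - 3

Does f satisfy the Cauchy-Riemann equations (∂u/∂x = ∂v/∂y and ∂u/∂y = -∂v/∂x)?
∂u/∂x = 3*y - 3
∂v/∂y = 0
∂u/∂y = 3*x + 1
∂v/∂x = 2
∂u/∂x ≠ ∂v/∂y and ∂u/∂y ≠ -∂v/∂x; the Cauchy-Riemann equations are not satisfied, so f is not analytic.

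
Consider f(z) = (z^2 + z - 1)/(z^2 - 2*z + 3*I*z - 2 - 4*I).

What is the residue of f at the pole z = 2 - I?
Write f(z) = P(z)/Q(z) with P(z) = z^2 + z - 1 and Q(z) = z^2 - 2*z + 3*I*z - 2 - 4*I.
The denominator factors as Q(z) = (z + 2*I)*(z - 2 + I), so z = 2 - I is a simple zero of Q and P is analytic there; z = 2 - I is therefore a simple pole and
  Res(f, z₀) = P(z₀)/Q'(z₀).

Q'(z) = 2*z - 2 + 3*I, so Q'(2 - I) = 2 + I.
P(2 - I) = 4 - 5*I.

Res(f, 2 - I) = (4 - 5*I)/(2 + I) = 3/5 - 14*I/5

Final answer: 3/5 - 14*I/5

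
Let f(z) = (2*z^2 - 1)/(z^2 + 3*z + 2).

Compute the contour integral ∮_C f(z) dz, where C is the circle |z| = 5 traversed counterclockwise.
-12*I*pi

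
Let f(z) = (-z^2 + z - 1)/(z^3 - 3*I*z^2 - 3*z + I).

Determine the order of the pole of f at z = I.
3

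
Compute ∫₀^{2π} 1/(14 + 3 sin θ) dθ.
Call the integral J. The integrand is 2π-periodic and we integrate over a full period, so shifting θ does not change the value (θ → θ + π/2 turns sin θ into cos θ). Hence
  J = ∫₀^{2π} dθ/(14 + 3 cos θ).
Put z = e^{iθ}: then cos θ = (z + 1/z)/2, dθ = dz/(iz), and z runs once counterclockwise around |z| = 1:
  J = ∮_{|z|=1} 1/(14 + 3*(z + 1/z)/2) · dz/(iz) = (2/i) ∮_{|z|=1} dz/(3*z^2 + 28*z + 3).
The roots of 3*z^2 + 28*z + 3 are z = (-14 ± sqrt(14^2 - 3^2))/3, with sqrt(187) = sqrt(187); their product is 1, so only z₊ = -14/3 + sqrt(187)/3 lies inside the unit circle (z₋ = -14/3 - sqrt(187)/3 lies outside).
z₊ is a simple zero of q(z) = 3*z^2 + 28*z + 3, so Res(1/q, z₊) = 1/q'(z₊) with q'(z) = 6*z + 28; and q'(z₊) = 3*(z₊ - z₋) = 2*sqrt(187).
Therefore J = (2/i) · 2πi · 1/(2*sqrt(187)) = 2*pi/(sqrt(187)) = 2*sqrt(187)*pi/187

Final answer: 2*sqrt(187)*pi/187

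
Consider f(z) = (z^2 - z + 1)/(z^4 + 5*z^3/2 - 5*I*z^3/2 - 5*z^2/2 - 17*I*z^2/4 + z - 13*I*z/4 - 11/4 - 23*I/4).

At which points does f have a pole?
The singularities of f are the zeros of the denominator. Factoring,
  z^4 + 5*z^3/2 - 5*I*z^3/2 - 5*z^2/2 - 17*I*z^2/4 + z - 13*I*z/4 - 11/4 - 23*I/4 = (z + I)*(z + 3 - I)*(z + 1/2 - I)*(z - 1 - 3*I/2)
so the candidates are z = -I, z = -3 + I, z = -1/2 + I, z = 1 + 3*I/2.

Check the numerator P(z) = z^2 - z + 1 at each one:
  P(-I) = I ≠ 0, so z = -I is a (simple) pole.
  P(-3 + I) = 12 - 7*I ≠ 0, so z = -3 + I is a (simple) pole.
  P(-1/2 + I) = 3/4 - 2*I ≠ 0, so z = -1/2 + I is a (simple) pole.
  P(1 + 3*I/2) = -5/4 + 3*I/2 ≠ 0, so z = 1 + 3*I/2 is a (simple) pole.

Poles of f: {-3 + I, -1/2 + I, -I, 1 + 3*I/2}

Final answer: {-3 + I, -1/2 + I, -I, 1 + 3*I/2}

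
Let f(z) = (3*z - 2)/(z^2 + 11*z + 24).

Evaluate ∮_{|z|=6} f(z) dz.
By the residue theorem, ∮_C f(z) dz = 2πi · (sum of the residues of f at the poles inside |z| = 6).

The denominator factors as (z + 3)*(z + 8), so the singularities of f are simple poles at z = -3, z = -8.
  |-3|² = 9 < 36 = 6², so this pole is inside the contour.
  |-8|² = 64 > 36 = 6², so this pole is outside the contour.

With P(z) = 3*z - 2 and Q(z) = z^2 + 11*z + 24, each pole is simple, so Res(f, z₀) = P(z₀)/Q'(z₀) with Q'(z) = 2*z + 11.
  Res(f, -3) = P(-3)/Q'(-3) = (-11)/(5) = -11/5

∮_C f(z) dz = 2πi · (-11/5) = -22*I*pi/5

Final answer: -22*I*pi/5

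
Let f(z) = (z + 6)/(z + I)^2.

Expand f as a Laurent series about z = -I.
Put w = z - (-I), i.e. z = w - I. The denominator is w^2, so it suffices to rewrite the numerator in powers of w.

P(z) = z + 6
P(w - I) = 6 - I + w

Dividing each term by w^2:
  f = (6 - I)/w^2 + 1/w

Substituting back w = z + I:
  f(z) = (6 - I)/(z + I)^2 + 1/(z + I)

The series is finite because the numerator is a polynomial; the negative powers form the principal part, and the coefficient of 1/(z + I) gives Res(f, -I) = 1.

Final answer: (6 - I)/(z + I)^2 + 1/(z + I)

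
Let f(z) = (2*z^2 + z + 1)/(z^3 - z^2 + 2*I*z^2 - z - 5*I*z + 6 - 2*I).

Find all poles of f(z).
The singularities of f are the zeros of the denominator. Factoring,
  z^3 - z^2 + 2*I*z^2 - z - 5*I*z + 6 - 2*I = (z + 2*I)*(z - 2 - I)*(z + 1 + I)
so the candidates are z = -2*I, z = 2 + I, z = -1 - I.

Check the numerator P(z) = 2*z^2 + z + 1 at each one:
  P(-2*I) = -7 - 2*I ≠ 0, so z = -2*I is a (simple) pole.
  P(2 + I) = 9 + 9*I ≠ 0, so z = 2 + I is a (simple) pole.
  P(-1 - I) = 3*I ≠ 0, so z = -1 - I is a (simple) pole.

Poles of f: {-1 - I, -2*I, 2 + I}

Final answer: {-1 - I, -2*I, 2 + I}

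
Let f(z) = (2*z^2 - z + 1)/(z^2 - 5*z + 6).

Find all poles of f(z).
The singularities of f are the zeros of the denominator. Factoring,
  z^2 - 5*z + 6 = (z - 3)*(z - 2)
so the candidates are z = 3, z = 2.

Check the numerator P(z) = 2*z^2 - z + 1 at each one:
  P(3) = 16 ≠ 0, so z = 3 is a (simple) pole.
  P(2) = 7 ≠ 0, so z = 2 is a (simple) pole.

Poles of f: {2, 3}

Final answer: {2, 3}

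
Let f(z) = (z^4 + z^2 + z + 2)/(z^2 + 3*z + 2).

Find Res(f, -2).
Write f(z) = P(z)/Q(z) with P(z) = z^4 + z^2 + z + 2 and Q(z) = z^2 + 3*z + 2.
The denominator factors as Q(z) = (z + 2)*(z + 1), so z = -2 is a simple zero of Q and P is analytic there; z = -2 is therefore a simple pole and
  Res(f, z₀) = P(z₀)/Q'(z₀).

Q'(z) = 2*z + 3, so Q'(-2) = -1.
P(-2) = 20.

Res(f, -2) = (20)/(-1) = -20

Final answer: -20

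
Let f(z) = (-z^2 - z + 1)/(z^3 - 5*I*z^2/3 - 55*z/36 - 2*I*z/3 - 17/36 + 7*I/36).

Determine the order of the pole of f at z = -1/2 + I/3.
2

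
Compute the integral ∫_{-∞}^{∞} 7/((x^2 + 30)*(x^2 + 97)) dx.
7*pi*(-30*sqrt(97) + 97*sqrt(30))/194970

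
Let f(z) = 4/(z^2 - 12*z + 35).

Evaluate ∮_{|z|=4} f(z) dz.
0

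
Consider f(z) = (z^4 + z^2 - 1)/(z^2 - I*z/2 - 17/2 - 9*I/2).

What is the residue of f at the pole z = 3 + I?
Write f(z) = P(z)/Q(z) with P(z) = z^4 + z^2 - 1 and Q(z) = z^2 - I*z/2 - 17/2 - 9*I/2.
The denominator factors as Q(z) = (z + 3 + I/2)*(z - 3 - I), so z = 3 + I is a simple zero of Q and P is analytic there; z = 3 + I is therefore a simple pole and
  Res(f, z₀) = P(z₀)/Q'(z₀).

Q'(z) = 2*z - I/2, so Q'(3 + I) = 6 + 3*I/2.
P(3 + I) = 35 + 102*I.

Res(f, 3 + I) = (35 + 102*I)/(6 + 3*I/2) = 484/51 + 746*I/51

Final answer: 484/51 + 746*I/51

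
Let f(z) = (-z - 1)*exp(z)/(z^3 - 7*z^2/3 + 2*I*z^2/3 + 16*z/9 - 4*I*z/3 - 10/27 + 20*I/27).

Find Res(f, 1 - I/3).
(-12/5 - 33*I/10)*exp(1 - I/3)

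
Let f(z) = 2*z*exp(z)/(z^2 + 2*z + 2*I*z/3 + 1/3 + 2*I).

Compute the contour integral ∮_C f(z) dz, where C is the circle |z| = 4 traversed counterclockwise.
By the residue theorem, ∮_C f(z) dz = 2πi · (sum of the residues of f at the poles inside |z| = 4).

The denominator factors as (z + 2 - I/3)*(z + I), so the singularities of f are simple poles at z = -2 + I/3, z = -I.
  |-2 + I/3|² = 37/9 < 16 = 4², so this pole is inside the contour.
  |-I|² = 1 < 16 = 4², so this pole is inside the contour.

With P(z) = 2*z*exp(z) and Q(z) = z^2 + 2*z + 2*I*z/3 + 1/3 + 2*I, each pole is simple, so Res(f, z₀) = P(z₀)/Q'(z₀) with Q'(z) = 2*z + 2 + 2*I/3.
  Res(f, -2 + I/3) = P(-2 + I/3)/Q'(-2 + I/3) = ((-4 + 2*I/3)*exp(-2 + I/3))/(-2 + 4*I/3) = (20/13 + 9*I/13)*exp(-2 + I/3)
  Res(f, -I) = P(-I)/Q'(-I) = (-2*I*exp(-I))/(2 - 4*I/3) = (6/13 - 9*I/13)*exp(-I)

Sum of residues inside C: (6/13 - 9*I/13)*exp(-I) + (20/13 + 9*I/13)*exp(-2 + I/3)
∮_C f(z) dz = 2πi · ((6/13 - 9*I/13)*exp(-I) + (20/13 + 9*I/13)*exp(-2 + I/3)) = pi*(18/13 + 12*I/13)*exp(-I) + pi*(-18/13 + 40*I/13)*exp(-2 + I/3)

Final answer: pi*(18/13 + 12*I/13)*exp(-I) + pi*(-18/13 + 40*I/13)*exp(-2 + I/3)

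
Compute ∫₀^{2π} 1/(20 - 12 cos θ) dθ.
pi/8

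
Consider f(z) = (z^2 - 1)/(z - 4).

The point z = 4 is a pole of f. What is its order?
1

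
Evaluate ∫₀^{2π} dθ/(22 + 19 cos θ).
Let J = ∫₀^{2π} dθ/(22 + 19 cos θ).
Put z = e^{iθ}: then cos θ = (z + 1/z)/2, dθ = dz/(iz), and z runs once counterclockwise around |z| = 1:
  J = ∮_{|z|=1} 1/(22 + 19*(z + 1/z)/2) · dz/(iz) = (2/i) ∮_{|z|=1} dz/(19*z^2 + 44*z + 19).
The roots of 19*z^2 + 44*z + 19 are z = (-22 ± sqrt(22^2 - 19^2))/19, with sqrt(123) = sqrt(123); their product is 1, so only z₊ = -22/19 + sqrt(123)/19 lies inside the unit circle (z₋ = -22/19 - sqrt(123)/19 lies outside).
z₊ is a simple zero of q(z) = 19*z^2 + 44*z + 19, so Res(1/q, z₊) = 1/q'(z₊) with q'(z) = 38*z + 44; and q'(z₊) = 19*(z₊ - z₋) = 2*sqrt(123).
Therefore J = (2/i) · 2πi · 1/(2*sqrt(123)) = 2*pi/(sqrt(123)) = 2*sqrt(123)*pi/123

Final answer: 2*sqrt(123)*pi/123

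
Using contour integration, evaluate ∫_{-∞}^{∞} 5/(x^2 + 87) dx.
Let f(z) = 5/(z^2 + 87). The denominator has no real zeros and deg Q - deg P = 2 ≥ 2, so the integral of f over the upper semicircle |z| = R tends to 0 as R → ∞. Closing the contour in the upper half-plane,
  ∫_{-∞}^{∞} f(x) dx = 2πi · Σ Res(f, z_k)  over the poles with Im z_k > 0.

Zeros of the denominator: z^2 + 87 = 0 gives z = ±sqrt(87)*I.
Upper half-plane: z = sqrt(87)*I (simple).

Each pole is a simple zero of Q(z) = z^2 + 87, so Res(f, z₀) = P(z₀)/Q'(z₀) with P(z) = 5, Q'(z) = 2*z:
  Res(f, sqrt(87)*I) = (5)/(2*sqrt(87)*I) = -5*sqrt(87)*I/174

∫_{-∞}^{∞} f(x) dx = 2πi · (-5*sqrt(87)*I/174) = 5*sqrt(87)*pi/87

Final answer: 5*sqrt(87)*pi/87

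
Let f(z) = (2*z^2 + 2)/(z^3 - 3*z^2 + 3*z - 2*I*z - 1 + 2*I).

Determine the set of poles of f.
The singularities of f are the zeros of the denominator. Factoring,
  z^3 - 3*z^2 + 3*z - 2*I*z - 1 + 2*I = (z - 1)*(z - 2 - I)*(z + I)
so the candidates are z = 1, z = 2 + I, z = -I.

Check the numerator P(z) = 2*z^2 + 2 at each one:
  P(1) = 4 ≠ 0, so z = 1 is a (simple) pole.
  P(2 + I) = 8 + 8*I ≠ 0, so z = 2 + I is a (simple) pole.
  P(-I) = 0, so the factor (z + I) cancels and z = -I is only a removable singularity, not a pole.

Poles of f: {1, 2 + I}

Final answer: {1, 2 + I}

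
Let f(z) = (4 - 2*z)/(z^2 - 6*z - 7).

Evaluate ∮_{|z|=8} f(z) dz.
By the residue theorem, ∮_C f(z) dz = 2πi · (sum of the residues of f at the poles inside |z| = 8).

The denominator factors as (z + 1)*(z - 7), so the singularities of f are simple poles at z = -1, z = 7.
  |-1|² = 1 < 64 = 8², so this pole is inside the contour.
  |7|² = 49 < 64 = 8², so this pole is inside the contour.

With P(z) = 4 - 2*z and Q(z) = z^2 - 6*z - 7, each pole is simple, so Res(f, z₀) = P(z₀)/Q'(z₀) with Q'(z) = 2*z - 6.
  Res(f, -1) = P(-1)/Q'(-1) = (6)/(-8) = -3/4
  Res(f, 7) = P(7)/Q'(7) = (-10)/(8) = -5/4

Sum of residues inside C: -2
∮_C f(z) dz = 2πi · (-2) = -4*I*pi

Final answer: -4*I*pi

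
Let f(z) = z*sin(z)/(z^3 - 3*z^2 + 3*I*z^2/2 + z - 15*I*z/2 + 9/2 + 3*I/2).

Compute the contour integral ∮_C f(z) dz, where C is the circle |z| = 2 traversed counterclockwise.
By the residue theorem, ∮_C f(z) dz = 2πi · (sum of the residues of f at the poles inside |z| = 2).

The denominator factors as (z + 3*I/2)*(z - 3 - I)*(z + I), so the singularities of f are simple poles at z = -3*I/2, z = 3 + I, z = -I.
  |-3*I/2|² = 9/4 < 4 = 2², so this pole is inside the contour.
  |3 + I|² = 10 > 4 = 2², so this pole is outside the contour.
  |-I|² = 1 < 4 = 2², so this pole is inside the contour.

With P(z) = z*sin(z) and Q(z) = z^3 - 3*z^2 + 3*I*z^2/2 + z - 15*I*z/2 + 9/2 + 3*I/2, each pole is simple, so Res(f, z₀) = P(z₀)/Q'(z₀) with Q'(z) = 3*z^2 - 6*z + 3*I*z + 1 - 15*I/2.
  Res(f, -3*I/2) = P(-3*I/2)/Q'(-3*I/2) = (-3*sinh(3/2)/2)/(-5/4 + 3*I/2) = (30/61 + 36*I/61)*sinh(3/2)
  Res(f, -I) = P(-I)/Q'(-I) = (-sinh(1))/(1 - 3*I/2) = (-4/13 - 6*I/13)*sinh(1)

Sum of residues inside C: (-4/13 - 6*I/13)*sinh(1) + (30/61 + 36*I/61)*sinh(3/2)
∮_C f(z) dz = 2πi · ((-4/13 - 6*I/13)*sinh(1) + (30/61 + 36*I/61)*sinh(3/2)) = pi*(12/13 - 8*I/13)*sinh(1) + pi*(-72/61 + 60*I/61)*sinh(3/2)

Final answer: pi*(12/13 - 8*I/13)*sinh(1) + pi*(-72/61 + 60*I/61)*sinh(3/2)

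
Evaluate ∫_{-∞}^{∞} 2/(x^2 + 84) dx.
sqrt(21)*pi/21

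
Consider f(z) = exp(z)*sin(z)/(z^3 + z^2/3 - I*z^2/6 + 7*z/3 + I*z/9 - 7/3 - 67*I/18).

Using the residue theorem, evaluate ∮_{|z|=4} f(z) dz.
By the residue theorem, ∮_C f(z) dz = 2πi · (sum of the residues of f at the poles inside |z| = 4).

The denominator factors as (z + 1 - 3*I/2)*(z + 1/3 + 2*I)*(z - 1 - 2*I/3), so the singularities of f are simple poles at z = -1 + 3*I/2, z = -1/3 - 2*I, z = 1 + 2*I/3.
  |-1 + 3*I/2|² = 13/4 < 16 = 4², so this pole is inside the contour.
  |-1/3 - 2*I|² = 37/9 < 16 = 4², so this pole is inside the contour.
  |1 + 2*I/3|² = 13/9 < 16 = 4², so this pole is inside the contour.

With P(z) = exp(z)*sin(z) and Q(z) = z^3 + z^2/3 - I*z^2/6 + 7*z/3 + I*z/9 - 7/3 - 67*I/18, each pole is simple, so Res(f, z₀) = P(z₀)/Q'(z₀) with Q'(z) = 3*z^2 + 2*z/3 - I*z/3 + 7/3 + I/9.
  Res(f, -1 + 3*I/2) = P(-1 + 3*I/2)/Q'(-1 + 3*I/2) = (-exp(-1 + 3*I/2)*sin(1 - 3*I/2))/(-19/12 - 68*I/9) = (2052/77233 - 9792*I/77233)*exp(-1 + 3*I/2)*sin(1 - 3*I/2)
  Res(f, -1/3 - 2*I) = P(-1/3 - 2*I)/Q'(-1/3 - 2*I) = (-exp(-1/3 - 2*I)*sin(1/3 + 2*I))/(-92/9 + 26*I/9) = (207/2285 + 117*I/4570)*exp(-1/3 - 2*I)*sin(1/3 + 2*I)
  Res(f, 1 + 2*I/3) = P(1 + 2*I/3)/Q'(1 + 2*I/3) = (exp(1 + 2*I/3)*sin(1 + 2*I/3))/(44/9 + 38*I/9) = (99/845 - 171*I/1690)*exp(1 + 2*I/3)*sin(1 + 2*I/3)

Sum of residues inside C: (207/2285 + 117*I/4570)*exp(-1/3 - 2*I)*sin(1/3 + 2*I) + (2052/77233 - 9792*I/77233)*exp(-1 + 3*I/2)*sin(1 - 3*I/2) + (99/845 - 171*I/1690)*exp(1 + 2*I/3)*sin(1 + 2*I/3)
∮_C f(z) dz = 2πi · ((207/2285 + 117*I/4570)*exp(-1/3 - 2*I)*sin(1/3 + 2*I) + (2052/77233 - 9792*I/77233)*exp(-1 + 3*I/2)*sin(1 - 3*I/2) + (99/845 - 171*I/1690)*exp(1 + 2*I/3)*sin(1 + 2*I/3)) = pi*(19584/77233 + 4104*I/77233)*exp(-1 + 3*I/2)*sin(1 - 3*I/2) + pi*(-117/2285 + 414*I/2285)*exp(-1/3 - 2*I)*sin(1/3 + 2*I) + pi*(171/845 + 198*I/845)*exp(1 + 2*I/3)*sin(1 + 2*I/3)

Final answer: pi*(19584/77233 + 4104*I/77233)*exp(-1 + 3*I/2)*sin(1 - 3*I/2) + pi*(-117/2285 + 414*I/2285)*exp(-1/3 - 2*I)*sin(1/3 + 2*I) + pi*(171/845 + 198*I/845)*exp(1 + 2*I/3)*sin(1 + 2*I/3)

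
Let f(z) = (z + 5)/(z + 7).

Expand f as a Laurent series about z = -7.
Put w = z - (-7), i.e. z = w - 7. The denominator is w, so it suffices to rewrite the numerator in powers of w.

P(z) = z + 5
P(w - 7) = -2 + w

Dividing each term by w:
  f = -2/w + 1

Substituting back w = z + 7:
  f(z) = -2/(z + 7) + 1

The series is finite because the numerator is a polynomial; the negative powers form the principal part, and the coefficient of 1/(z + 7) gives Res(f, -7) = -2.

Final answer: -2/(z + 7) + 1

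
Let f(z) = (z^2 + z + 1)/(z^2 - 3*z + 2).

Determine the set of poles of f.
{1, 2}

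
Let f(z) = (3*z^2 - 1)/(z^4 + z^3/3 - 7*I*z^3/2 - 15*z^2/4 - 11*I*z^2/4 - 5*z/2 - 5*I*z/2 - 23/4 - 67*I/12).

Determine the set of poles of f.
The singularities of f are the zeros of the denominator. Factoring,
  z^4 + z^3/3 - 7*I*z^3/2 - 15*z^2/4 - 11*I*z^2/4 - 5*z/2 - 5*I*z/2 - 23/4 - 67*I/12 = (z + 3/2 - I/2)*(z + 1/3 - 2*I)*(z + I)*(z - 3/2 - 2*I)
so the candidates are z = -3/2 + I/2, z = -1/3 + 2*I, z = -I, z = 3/2 + 2*I.

Check the numerator P(z) = 3*z^2 - 1 at each one:
  P(-3/2 + I/2) = 5 - 9*I/2 ≠ 0, so z = -3/2 + I/2 is a (simple) pole.
  P(-1/3 + 2*I) = -38/3 - 4*I ≠ 0, so z = -1/3 + 2*I is a (simple) pole.
  P(-I) = -4 ≠ 0, so z = -I is a (simple) pole.
  P(3/2 + 2*I) = -25/4 + 18*I ≠ 0, so z = 3/2 + 2*I is a (simple) pole.

Poles of f: {-3/2 + I/2, -1/3 + 2*I, -I, 3/2 + 2*I}

Final answer: {-3/2 + I/2, -1/3 + 2*I, -I, 3/2 + 2*I}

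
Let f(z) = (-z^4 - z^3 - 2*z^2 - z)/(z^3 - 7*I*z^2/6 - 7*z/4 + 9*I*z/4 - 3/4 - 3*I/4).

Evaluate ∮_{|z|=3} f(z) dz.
By the residue theorem, ∮_C f(z) dz = 2πi · (sum of the residues of f at the poles inside |z| = 3).

The denominator factors as (z - 3/2)*(z + I/3)*(z + 3/2 - 3*I/2), so the singularities of f are simple poles at z = 3/2, z = -I/3, z = -3/2 + 3*I/2.
  |3/2|² = 9/4 < 9 = 3², so this pole is inside the contour.
  |-I/3|² = 1/9 < 9 = 3², so this pole is inside the contour.
  |-3/2 + 3*I/2|² = 9/2 < 9 = 3², so this pole is inside the contour.

With P(z) = -z^4 - z^3 - 2*z^2 - z and Q(z) = z^3 - 7*I*z^2/6 - 7*z/4 + 9*I*z/4 - 3/4 - 3*I/4, each pole is simple, so Res(f, z₀) = P(z₀)/Q'(z₀) with Q'(z) = 3*z^2 - 7*I*z/3 - 7/4 + 9*I/4.
  Res(f, 3/2) = P(3/2)/Q'(3/2) = (-231/16)/(5 - 5*I/4) = -231/85 - 231*I/340
  Res(f, -I/3) = P(-I/3)/Q'(-I/3) = (17/81 + 8*I/27)/(-103/36 + 9*I/4) = 386/77265 - 2566*I/25755
  Res(f, -3/2 + 3*I/2) = P(-3/2 + 3*I/2)/Q'(-3/2 + 3*I/2) = (15 + 3*I/4)/(7/4 - 31*I/4) = 327/1010 + 1881*I/1010

Sum of residues inside C: -43/18 + 13*I/12
∮_C f(z) dz = 2πi · (-43/18 + 13*I/12) = pi*(-13/6 - 43*I/9)

Final answer: pi*(-13/6 - 43*I/9)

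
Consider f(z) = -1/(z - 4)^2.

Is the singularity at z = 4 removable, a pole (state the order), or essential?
Write f(z) = g(z)/(z - 4)^2 with g(z) = -1.
g is entire and g(4) = -1 ≠ 0, so no factor of (z - 4) cancels: the Laurent expansion of f about z = 4 starts at the power -2, i.e. lim_{z→z₀} (z - z₀)^2 f(z) = -1 is finite and nonzero.
So z = 4 is a pole of order 2.

Final answer: pole of order 2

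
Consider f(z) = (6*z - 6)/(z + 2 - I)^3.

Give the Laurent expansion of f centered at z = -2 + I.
Put w = z - (-2 + I), i.e. z = w - 2 + I. The denominator is w^3, so it suffices to rewrite the numerator in powers of w.

P(z) = 6*z - 6
P(w - 2 + I) = -18 + 6*I + 6*w

Dividing each term by w^3:
  f = (-18 + 6*I)/w^3 + 6/w^2

Substituting back w = z + 2 - I:
  f(z) = (-18 + 6*I)/(z + 2 - I)^3 + 6/(z + 2 - I)^2

The series is finite because the numerator is a polynomial; the negative powers form the principal part.

Final answer: (-18 + 6*I)/(z + 2 - I)^3 + 6/(z + 2 - I)^2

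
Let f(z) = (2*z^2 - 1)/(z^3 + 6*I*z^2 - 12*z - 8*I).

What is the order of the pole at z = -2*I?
Factor the denominator:
  z^3 + 6*I*z^2 - 12*z - 8*I = (z + 2*I)^3

The numerator P(z) = 2*z^2 - 1 has P(-2*I) = -9 ≠ 0, so no factor of (z + 2*I) cancels.
Near z = -2*I we can therefore write f(z) = g(z)/(z + 2*I)^3 with g analytic at -2*I and g(-2*I) ≠ 0 (g is just the numerator).

Hence z = -2*I is a pole of order 3.

Final answer: 3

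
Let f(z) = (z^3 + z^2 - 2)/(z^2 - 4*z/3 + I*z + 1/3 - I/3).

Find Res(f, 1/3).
Write f(z) = P(z)/Q(z) with P(z) = z^3 + z^2 - 2 and Q(z) = z^2 - 4*z/3 + I*z + 1/3 - I/3.
The denominator factors as Q(z) = (z - 1/3)*(z - 1 + I), so z = 1/3 is a simple zero of Q and P is analytic there; z = 1/3 is therefore a simple pole and
  Res(f, z₀) = P(z₀)/Q'(z₀).

Q'(z) = 2*z - 4/3 + I, so Q'(1/3) = -2/3 + I.
P(1/3) = -50/27.

Res(f, 1/3) = (-50/27)/(-2/3 + I) = 100/117 + 50*I/39

Final answer: 100/117 + 50*I/39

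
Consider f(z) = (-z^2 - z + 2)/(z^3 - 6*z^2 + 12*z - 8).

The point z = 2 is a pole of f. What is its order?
3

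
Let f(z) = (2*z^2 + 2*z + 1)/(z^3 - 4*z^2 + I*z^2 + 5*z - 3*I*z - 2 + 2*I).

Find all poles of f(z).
The singularities of f are the zeros of the denominator. Factoring,
  z^3 - 4*z^2 + I*z^2 + 5*z - 3*I*z - 2 + 2*I = (z - 1 + I)*(z - 2)*(z - 1)
so the candidates are z = 1 - I, z = 2, z = 1.

Check the numerator P(z) = 2*z^2 + 2*z + 1 at each one:
  P(1 - I) = 3 - 6*I ≠ 0, so z = 1 - I is a (simple) pole.
  P(2) = 13 ≠ 0, so z = 2 is a (simple) pole.
  P(1) = 5 ≠ 0, so z = 1 is a (simple) pole.

Poles of f: {1 - I, 1, 2}

Final answer: {1 - I, 1, 2}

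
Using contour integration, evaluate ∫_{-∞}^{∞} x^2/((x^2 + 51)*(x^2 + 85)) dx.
Let f(z) = z^2/((z^2 + 51)*(z^2 + 85)). The denominator has no real zeros and deg Q - deg P = 2 ≥ 2, so the integral of f over the upper semicircle |z| = R tends to 0 as R → ∞. Closing the contour in the upper half-plane,
  ∫_{-∞}^{∞} f(x) dx = 2πi · Σ Res(f, z_k)  over the poles with Im z_k > 0.

Zeros of the denominator: z^2 + 85 = 0 gives z = ±sqrt(85)*I; z^2 + 51 = 0 gives z = ±sqrt(51)*I.
Upper half-plane: z = sqrt(51)*I, z = sqrt(85)*I (simple).

Each pole is a simple zero of Q(z) = z^4 + 136*z^2 + 4335, so Res(f, z₀) = P(z₀)/Q'(z₀) with P(z) = z^2, Q'(z) = 4*z^3 + 272*z:
  Res(f, sqrt(51)*I) = (-51)/(68*sqrt(51)*I) = sqrt(51)*I/68
  Res(f, sqrt(85)*I) = (-85)/(-68*sqrt(85)*I) = -sqrt(85)*I/68

Sum of residues: I*(-sqrt(85) + sqrt(51))/68
∫_{-∞}^{∞} f(x) dx = 2πi · (I*(-sqrt(85) + sqrt(51))/68) = pi*(-sqrt(51) + sqrt(85))/34

Final answer: pi*(-sqrt(51) + sqrt(85))/34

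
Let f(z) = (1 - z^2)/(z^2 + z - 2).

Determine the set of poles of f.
The singularities of f are the zeros of the denominator. Factoring,
  z^2 + z - 2 = (z - 1)*(z + 2)
so the candidates are z = 1, z = -2.

Check the numerator P(z) = 1 - z^2 at each one:
  P(1) = 0, so the factor (z - 1) cancels and z = 1 is only a removable singularity, not a pole.
  P(-2) = -3 ≠ 0, so z = -2 is a (simple) pole.

Poles of f: {-2}

Final answer: {-2}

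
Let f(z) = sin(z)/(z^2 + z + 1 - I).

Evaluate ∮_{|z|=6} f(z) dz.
By the residue theorem, ∮_C f(z) dz = 2πi · (sum of the residues of f at the poles inside |z| = 6).

The denominator factors as (z + 1 + I)*(z - I), so the singularities of f are simple poles at z = -1 - I, z = I.
  |-1 - I|² = 2 < 36 = 6², so this pole is inside the contour.
  |I|² = 1 < 36 = 6², so this pole is inside the contour.

With P(z) = sin(z) and Q(z) = z^2 + z + 1 - I, each pole is simple, so Res(f, z₀) = P(z₀)/Q'(z₀) with Q'(z) = 2*z + 1.
  Res(f, -1 - I) = P(-1 - I)/Q'(-1 - I) = (-sin(1 + I))/(-1 - 2*I) = (1/5 - 2*I/5)*sin(1 + I)
  Res(f, I) = P(I)/Q'(I) = (I*sinh(1))/(1 + 2*I) = (2/5 + I/5)*sinh(1)

Sum of residues inside C: (1/5 - 2*I/5)*sin(1 + I) + (2/5 + I/5)*sinh(1)
∮_C f(z) dz = 2πi · ((1/5 - 2*I/5)*sin(1 + I) + (2/5 + I/5)*sinh(1)) = pi*(-2/5 + 4*I/5)*sinh(1) + pi*(4/5 + 2*I/5)*sin(1 + I)

Final answer: pi*(-2/5 + 4*I/5)*sinh(1) + pi*(4/5 + 2*I/5)*sin(1 + I)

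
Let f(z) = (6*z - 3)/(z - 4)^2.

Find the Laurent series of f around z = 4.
21/(z - 4)^2 + 6/(z - 4)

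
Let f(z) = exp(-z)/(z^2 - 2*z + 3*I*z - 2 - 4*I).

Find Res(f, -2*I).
Write f(z) = P(z)/Q(z) with P(z) = exp(-z) and Q(z) = z^2 - 2*z + 3*I*z - 2 - 4*I.
The denominator factors as Q(z) = (z + 2*I)*(z - 2 + I), so z = -2*I is a simple zero of Q and P is analytic there; z = -2*I is therefore a simple pole and
  Res(f, z₀) = P(z₀)/Q'(z₀).

Q'(z) = 2*z - 2 + 3*I, so Q'(-2*I) = -2 - I.
P(-2*I) = exp(2*I).

Res(f, -2*I) = (exp(2*I))/(-2 - I) = (-2/5 + I/5)*exp(2*I)

Final answer: (-2/5 + I/5)*exp(2*I)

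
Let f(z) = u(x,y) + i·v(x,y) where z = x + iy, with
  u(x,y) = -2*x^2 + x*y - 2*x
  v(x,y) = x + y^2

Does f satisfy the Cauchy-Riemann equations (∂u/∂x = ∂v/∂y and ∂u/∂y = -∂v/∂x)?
∂u/∂x = -4*x + y - 2
∂v/∂y = 2*y
∂u/∂y = x
∂v/∂x = 1
∂u/∂x ≠ ∂v/∂y and ∂u/∂y ≠ -∂v/∂x; the Cauchy-Riemann equations are not satisfied, so f is not analytic.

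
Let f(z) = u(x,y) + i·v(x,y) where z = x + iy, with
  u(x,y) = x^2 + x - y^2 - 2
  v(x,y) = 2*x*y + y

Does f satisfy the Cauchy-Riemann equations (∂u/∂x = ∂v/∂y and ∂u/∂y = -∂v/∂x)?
∂u/∂x = 2*x + 1
∂v/∂y = 2*x + 1
∂u/∂y = -2*y
∂v/∂x = 2*y
∂u/∂x = ∂v/∂y and ∂u/∂y = -∂v/∂x hold identically; f is analytic.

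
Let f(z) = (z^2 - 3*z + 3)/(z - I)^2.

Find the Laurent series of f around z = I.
Put w = z - (I), i.e. z = w + I. The denominator is w^2, so it suffices to rewrite the numerator in powers of w.

P(z) = z^2 - 3*z + 3
P(w + I) = 2 - 3*I + (-3 + 2*I)*w + w^2

Dividing each term by w^2:
  f = (2 - 3*I)/w^2 + (-3 + 2*I)/w + 1

Substituting back w = z - I:
  f(z) = (2 - 3*I)/(z - I)^2 + (-3 + 2*I)/(z - I) + 1

The series is finite because the numerator is a polynomial; the negative powers form the principal part, and the coefficient of 1/(z - I) gives Res(f, I) = -3 + 2*I.

Final answer: (2 - 3*I)/(z - I)^2 + (-3 + 2*I)/(z - I) + 1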